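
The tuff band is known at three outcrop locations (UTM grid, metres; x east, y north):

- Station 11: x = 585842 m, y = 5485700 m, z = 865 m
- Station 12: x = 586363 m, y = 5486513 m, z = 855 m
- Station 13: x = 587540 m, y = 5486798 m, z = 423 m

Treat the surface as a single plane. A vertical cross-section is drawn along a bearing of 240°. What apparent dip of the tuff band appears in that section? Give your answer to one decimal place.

13.6°

Two edge vectors: Station 11→Station 12 = (521, 813, -10), Station 11→Station 13 = (1698, 1098, -442).
Normal n = (Station 11→Station 12) × (Station 11→Station 13) = (-348366, 213302, -808416).
So ∂z/∂x = −n_x/n_z = −0.43092 and ∂z/∂y = −n_y/n_z = 0.26385.
Unit vector along 240° is (sin 240°, cos 240°) = (-0.8660, -0.5000).
Slope in that direction = a·(-0.8660) + b·(-0.5000) = 0.24127.
Apparent dip = arctan|0.24127| = 13.6° (true dip is 26.8°, so apparent ≤ true as expected).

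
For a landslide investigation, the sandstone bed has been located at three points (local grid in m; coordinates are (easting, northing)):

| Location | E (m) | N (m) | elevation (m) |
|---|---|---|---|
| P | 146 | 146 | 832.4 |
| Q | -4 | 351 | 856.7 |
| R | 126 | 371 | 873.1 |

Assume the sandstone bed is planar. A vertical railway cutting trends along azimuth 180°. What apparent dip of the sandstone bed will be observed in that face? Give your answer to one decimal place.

Two edge vectors: P→Q = (-150, 205, 24.3), P→R = (-20, 225, 40.7).
Normal n = (P→Q) × (P→R) = (2876, 5619, -29650).
So ∂z/∂E = −n_x/n_z = 0.09700 and ∂z/∂N = −n_y/n_z = 0.18951.
Unit vector along 180° is (sin 180°, cos 180°) = (0.0000, -1.0000).
Slope in that direction = a·(0.0000) + b·(-1.0000) = −0.18951.
Apparent dip = arctan|0.18951| = 10.7° (true dip is 12.0°, so apparent ≤ true as expected).

10.7°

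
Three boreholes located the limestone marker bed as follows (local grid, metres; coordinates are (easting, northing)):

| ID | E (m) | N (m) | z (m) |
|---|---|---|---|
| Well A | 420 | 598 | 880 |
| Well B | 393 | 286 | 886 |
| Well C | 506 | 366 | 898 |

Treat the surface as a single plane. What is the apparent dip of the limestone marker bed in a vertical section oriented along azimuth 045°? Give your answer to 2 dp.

3.94°

Two edge vectors: Well A→Well B = (-27, -312, 6), Well A→Well C = (86, -232, 18).
Normal n = (Well A→Well B) × (Well A→Well C) = (-4224, 1002, 33096).
So ∂z/∂E = −n_x/n_z = 0.12763 and ∂z/∂N = −n_y/n_z = −0.03028.
Unit vector along 045° is (sin 45°, cos 45°) = (0.7071, 0.7071).
Slope in that direction = a·(0.7071) + b·(0.7071) = 0.06884.
Apparent dip = arctan|0.06884| = 3.94° (true dip is 7.5°, so apparent ≤ true as expected).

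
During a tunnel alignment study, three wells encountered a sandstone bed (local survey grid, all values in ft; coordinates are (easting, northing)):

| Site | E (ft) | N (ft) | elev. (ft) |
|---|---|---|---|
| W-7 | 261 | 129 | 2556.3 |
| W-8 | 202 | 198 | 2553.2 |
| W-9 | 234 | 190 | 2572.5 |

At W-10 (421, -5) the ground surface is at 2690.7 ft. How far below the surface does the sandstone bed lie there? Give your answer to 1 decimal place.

94.2 ft

Let the plane be z = a·E + b·N + c.
W-8−W-7: −59a + 69b = −3.1;  W-9−W-7: −27a + 61b = 16.2.
Solving gives a = 0.75282, b = 0.59879.
Then c = 2556.3 − a·261 − b·129 = 2282.57.
At (421, -5): z_contact = 316.94 − 2.99 + 2282.57 = 2596.51 ft.
Depth below ground = 2690.7 − 2596.51 = 94.2 ft.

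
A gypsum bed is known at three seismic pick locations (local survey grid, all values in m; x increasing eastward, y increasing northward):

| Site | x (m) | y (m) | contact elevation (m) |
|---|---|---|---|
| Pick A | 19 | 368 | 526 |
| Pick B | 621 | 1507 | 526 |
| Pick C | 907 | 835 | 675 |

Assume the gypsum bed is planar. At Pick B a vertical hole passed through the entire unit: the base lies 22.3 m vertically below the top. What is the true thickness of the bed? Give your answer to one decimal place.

21.6 m

Two edge vectors: Pick A→Pick B = (602, 1139, 0), Pick A→Pick C = (888, 467, 149).
Normal n = (Pick A→Pick B) × (Pick A→Pick C) = (169711, -89698, -730298).
So ∂z/∂x = −n_x/n_z = 0.23239 and ∂z/∂y = −n_y/n_z = −0.12282.
|∇z| = √(a²+b²) = 0.26285, so dip δ = arctan(0.26285) = 14.73°.
True thickness = vertical thickness × cos δ = 22.3 × cos 14.73° = 21.6 m.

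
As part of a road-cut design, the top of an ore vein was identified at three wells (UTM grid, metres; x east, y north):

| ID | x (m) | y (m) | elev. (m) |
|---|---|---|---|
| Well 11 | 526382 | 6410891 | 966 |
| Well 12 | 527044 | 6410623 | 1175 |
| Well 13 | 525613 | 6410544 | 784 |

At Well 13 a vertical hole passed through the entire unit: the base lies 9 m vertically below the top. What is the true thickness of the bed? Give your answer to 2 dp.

Two edge vectors: Well 11→Well 12 = (662, -268, 209), Well 11→Well 13 = (-769, -347, -182).
Normal n = (Well 11→Well 12) × (Well 11→Well 13) = (121299, -40237, -435806).
So ∂z/∂x = −n_x/n_z = 0.27833 and ∂z/∂y = −n_y/n_z = −0.09233.
|∇z| = √(a²+b²) = 0.29325, so dip δ = arctan(0.29325) = 16.34°.
True thickness = vertical thickness × cos δ = 9 × cos 16.34° = 8.64 m.

8.64 m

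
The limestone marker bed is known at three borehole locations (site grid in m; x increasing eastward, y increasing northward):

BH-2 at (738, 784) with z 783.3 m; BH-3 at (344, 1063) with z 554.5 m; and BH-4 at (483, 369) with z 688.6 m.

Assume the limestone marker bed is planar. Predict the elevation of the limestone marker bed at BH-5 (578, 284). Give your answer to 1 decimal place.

Two edge vectors: BH-2→BH-3 = (-394, 279, -228.8), BH-2→BH-4 = (-255, -415, -94.7).
Normal n = (BH-2→BH-3) × (BH-2→BH-4) = (-121373.3, 21032.2, 234655).
So ∂z/∂x = −n_x/n_z = 0.517241 and ∂z/∂y = −n_y/n_z = −0.089630.
Intercept c from BH-2: 783.3 − 381.72 + 70.27 = 471.85.
At (578, 284): z = 299.0 − 25.5 + 471.85 = 745.4 m.

745.4 m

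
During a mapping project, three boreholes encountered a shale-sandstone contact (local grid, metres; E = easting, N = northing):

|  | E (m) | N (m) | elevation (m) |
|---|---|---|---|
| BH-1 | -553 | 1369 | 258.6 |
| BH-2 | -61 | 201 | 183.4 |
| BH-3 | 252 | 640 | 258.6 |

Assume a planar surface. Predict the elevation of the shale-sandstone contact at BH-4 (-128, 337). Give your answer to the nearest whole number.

Let the plane be z = a·E + b·N + c.
BH-2−BH-1: 492a − 1168b = −75.2;  BH-3−BH-1: 805a − 729b = 0.
Solving gives a = 0.09426, b = 0.10409.
Then c = 258.6 − a·-553 − b·1369 = 168.23.
At (-128, 337): z = −12.1 + 35.1 + 168.23 = 191.2 m.

191 m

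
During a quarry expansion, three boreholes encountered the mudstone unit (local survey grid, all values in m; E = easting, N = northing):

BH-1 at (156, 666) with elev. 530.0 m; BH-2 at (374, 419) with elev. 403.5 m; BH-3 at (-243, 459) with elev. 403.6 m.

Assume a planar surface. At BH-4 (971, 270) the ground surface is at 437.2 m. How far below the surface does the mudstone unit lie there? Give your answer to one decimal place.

93.7 m

Let the plane be z = a·E + b·N + c.
BH-2−BH-1: 218a − 247b = −126.5;  BH-3−BH-1: −399a − 207b = −126.4.
Solving gives a = 0.03505, b = 0.54308.
Then c = 530 − a·156 − b·666 = 162.84.
At (971, 270): z_contact = 34.03 + 146.63 + 162.84 = 343.50 m.
Depth below ground = 437.2 − 343.50 = 93.7 m.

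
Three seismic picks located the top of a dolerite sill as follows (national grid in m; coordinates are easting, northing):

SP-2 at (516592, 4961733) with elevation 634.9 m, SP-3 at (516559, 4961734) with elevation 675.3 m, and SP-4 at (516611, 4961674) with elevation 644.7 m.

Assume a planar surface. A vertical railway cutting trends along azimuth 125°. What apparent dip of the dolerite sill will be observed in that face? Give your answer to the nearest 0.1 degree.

Two edge vectors: SP-2→SP-3 = (-33, 1, 40.4), SP-2→SP-4 = (19, -59, 9.8).
Normal n = (SP-2→SP-3) × (SP-2→SP-4) = (2393.4, 1091, 1928).
So ∂z/∂easting = −n_x/n_z = −1.24139 and ∂z/∂northing = −n_y/n_z = −0.56587.
Unit vector along 125° is (sin 125°, cos 125°) = (0.8192, -0.5736).
Slope in that direction = a·(0.8192) + b·(-0.5736) = −0.69232.
Apparent dip = arctan|0.69232| = 34.7° (true dip is 53.8°, so apparent ≤ true as expected).

34.7°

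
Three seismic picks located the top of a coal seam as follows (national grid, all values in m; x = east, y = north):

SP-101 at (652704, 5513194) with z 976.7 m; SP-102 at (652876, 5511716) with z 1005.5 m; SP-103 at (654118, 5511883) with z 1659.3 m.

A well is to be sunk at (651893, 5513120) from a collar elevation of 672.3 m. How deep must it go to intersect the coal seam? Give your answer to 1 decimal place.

Let the plane be z = a·x + b·y + c.
SP-102−SP-101: 172a − 1478b = 28.8;  SP-103−SP-101: 1414a − 1311b = 682.6.
Solving gives a = 0.520878567, b = 0.041130659.
Then c = 976.7 − a·652704 − b·5513194 = −565764.12.
At (651893, 5513120): z_contact = 339557.09 + 226758.26 − 565764.12 = 551.22 m.
Depth below ground = 672.3 − 551.22 = 121.1 m.

121.1 m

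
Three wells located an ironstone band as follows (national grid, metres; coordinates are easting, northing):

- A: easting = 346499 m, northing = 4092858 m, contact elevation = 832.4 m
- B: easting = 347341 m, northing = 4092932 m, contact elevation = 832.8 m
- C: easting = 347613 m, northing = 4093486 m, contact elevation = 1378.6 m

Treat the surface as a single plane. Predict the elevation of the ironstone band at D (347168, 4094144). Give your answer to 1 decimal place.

2096.0 m

Let the plane be z = a·easting + b·northing + c.
B−A: 842a + 74b = 0.4;  C−A: 1114a + 628b = 546.2.
Solving gives a = −0.089993279, b = 1.029382982.
Then c = 832.4 − a·346499 − b·4092858 = −4181103.39.
At (347168, 4094144): z = −31242.8 + 4214442.2 − 4181103.39 = 2096.0 m.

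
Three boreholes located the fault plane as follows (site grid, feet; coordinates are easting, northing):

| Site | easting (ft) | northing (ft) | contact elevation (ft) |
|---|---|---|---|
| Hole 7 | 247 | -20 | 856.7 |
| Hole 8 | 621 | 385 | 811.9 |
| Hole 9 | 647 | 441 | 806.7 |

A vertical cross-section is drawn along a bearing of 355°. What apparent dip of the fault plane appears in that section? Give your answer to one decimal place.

Two edge vectors: Hole 7→Hole 8 = (374, 405, -44.8), Hole 7→Hole 9 = (400, 461, -50).
Normal n = (Hole 7→Hole 8) × (Hole 7→Hole 9) = (402.8, 780, 10414).
So ∂z/∂easting = −n_x/n_z = −0.03868 and ∂z/∂northing = −n_y/n_z = −0.07490.
Unit vector along 355° is (sin 355°, cos 355°) = (-0.0872, 0.9962).
Slope in that direction = a·(-0.0872) + b·(0.9962) = −0.07124.
Apparent dip = arctan|0.07124| = 4.1° (true dip is 4.8°, so apparent ≤ true as expected).

4.1°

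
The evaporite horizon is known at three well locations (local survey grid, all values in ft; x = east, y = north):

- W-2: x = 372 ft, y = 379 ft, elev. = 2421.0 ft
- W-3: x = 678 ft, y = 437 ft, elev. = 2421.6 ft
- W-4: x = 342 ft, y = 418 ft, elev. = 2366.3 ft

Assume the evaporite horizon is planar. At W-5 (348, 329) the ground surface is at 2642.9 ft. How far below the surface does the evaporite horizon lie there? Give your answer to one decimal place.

166.4 ft

Let the plane be z = a·x + b·y + c.
W-3−W-2: 306a + 58b = 0.6;  W-4−W-2: −30a + 39b = −54.7.
Solving gives a = 0.23373, b = −1.22277.
Then c = 2421 − a·372 − b·379 = 2797.48.
At (348, 329): z_contact = 81.34 − 402.29 + 2797.48 = 2476.53 ft.
Depth below ground = 2642.9 − 2476.53 = 166.4 ft.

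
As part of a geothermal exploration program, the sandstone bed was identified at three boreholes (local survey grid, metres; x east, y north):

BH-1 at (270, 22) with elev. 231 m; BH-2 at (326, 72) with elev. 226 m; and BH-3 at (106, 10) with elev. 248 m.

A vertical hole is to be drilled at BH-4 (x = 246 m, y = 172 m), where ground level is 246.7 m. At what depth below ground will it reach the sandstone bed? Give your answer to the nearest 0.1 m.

Two edge vectors: BH-1→BH-2 = (56, 50, -5), BH-1→BH-3 = (-164, -12, 17).
Normal n = (BH-1→BH-2) × (BH-1→BH-3) = (790, -132, 7528).
So ∂z/∂x = −n_x/n_z = −0.10494 and ∂z/∂y = −n_y/n_z = 0.01753.
Intercept c from BH-1: 231 + 28.33 − 0.39 = 258.95.
At (246, 172): z_contact = −25.82 + 3.02 + 258.95 = 236.15 m.
Depth below ground = 246.7 − 236.15 = 10.6 m.

10.6 m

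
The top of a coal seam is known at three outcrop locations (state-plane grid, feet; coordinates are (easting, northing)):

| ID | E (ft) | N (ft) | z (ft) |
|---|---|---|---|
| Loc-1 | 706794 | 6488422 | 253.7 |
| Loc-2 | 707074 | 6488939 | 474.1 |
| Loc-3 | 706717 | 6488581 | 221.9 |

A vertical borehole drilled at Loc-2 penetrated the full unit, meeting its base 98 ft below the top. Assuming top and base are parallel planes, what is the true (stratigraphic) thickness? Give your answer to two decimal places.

83.37 ft

Let the plane be z = a·E + b·N + c.
Loc-2−Loc-1: 280a + 517b = 220.4;  Loc-3−Loc-1: −77a + 159b = −31.8.
Solving gives a = 0.61052, b = 0.09566.
|∇z| = √(a²+b²) = 0.61796, so dip δ = arctan(0.61796) = 31.71°.
True thickness = vertical thickness × cos δ = 98 × cos 31.71° = 83.37 ft.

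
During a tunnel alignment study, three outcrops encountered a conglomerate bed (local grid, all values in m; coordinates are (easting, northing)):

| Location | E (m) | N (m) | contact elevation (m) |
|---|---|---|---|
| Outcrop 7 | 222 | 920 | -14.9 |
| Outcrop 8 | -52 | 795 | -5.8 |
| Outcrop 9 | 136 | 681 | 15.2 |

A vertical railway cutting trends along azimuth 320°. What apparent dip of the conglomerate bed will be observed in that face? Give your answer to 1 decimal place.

7.0°

Let the plane be z = a·E + b·N + c.
Outcrop 8−Outcrop 7: −274a − 125b = 9.1;  Outcrop 9−Outcrop 7: −86a − 239b = 30.1.
Solving gives a = 0.02900, b = −0.13638.
Unit vector along 320° is (sin 320°, cos 320°) = (-0.6428, 0.7660).
Slope in that direction = a·(-0.6428) + b·(0.7660) = −0.12312.
Apparent dip = arctan|0.12312| = 7.0° (true dip is 7.9°, so apparent ≤ true as expected).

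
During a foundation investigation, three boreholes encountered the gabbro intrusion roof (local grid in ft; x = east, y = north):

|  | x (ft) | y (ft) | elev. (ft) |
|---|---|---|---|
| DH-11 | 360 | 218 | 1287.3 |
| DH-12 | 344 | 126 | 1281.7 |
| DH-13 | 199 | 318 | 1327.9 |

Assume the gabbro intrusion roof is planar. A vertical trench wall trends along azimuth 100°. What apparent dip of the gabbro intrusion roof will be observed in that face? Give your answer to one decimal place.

11.7°

Two edge vectors: DH-11→DH-12 = (-16, -92, -5.6), DH-11→DH-13 = (-161, 100, 40.6).
Normal n = (DH-11→DH-12) × (DH-11→DH-13) = (-3175.2, 1551.2, -16412).
So ∂z/∂x = −n_x/n_z = −0.19347 and ∂z/∂y = −n_y/n_z = 0.09452.
Unit vector along 100° is (sin 100°, cos 100°) = (0.9848, -0.1736).
Slope in that direction = a·(0.9848) + b·(-0.1736) = −0.20694.
Apparent dip = arctan|0.20694| = 11.7° (true dip is 12.2°, so apparent ≤ true as expected).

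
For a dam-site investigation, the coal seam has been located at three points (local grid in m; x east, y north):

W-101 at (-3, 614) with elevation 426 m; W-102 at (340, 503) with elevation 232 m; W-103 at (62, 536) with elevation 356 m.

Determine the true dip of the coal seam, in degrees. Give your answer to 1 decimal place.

34.8°

Two edge vectors: W-101→W-102 = (343, -111, -194), W-101→W-103 = (65, -78, -70).
Normal n = (W-101→W-102) × (W-101→W-103) = (-7362, 11400, -19539).
So ∂z/∂x = −n_x/n_z = −0.37678 and ∂z/∂y = −n_y/n_z = 0.58345.
Gradient magnitude |∇z| = √(a² + b²) = √(0.14197 + 0.34041) = 0.69454.
True dip = arctan(0.69454) = 34.8°, dipping toward SSE (azimuth ≈ 147°).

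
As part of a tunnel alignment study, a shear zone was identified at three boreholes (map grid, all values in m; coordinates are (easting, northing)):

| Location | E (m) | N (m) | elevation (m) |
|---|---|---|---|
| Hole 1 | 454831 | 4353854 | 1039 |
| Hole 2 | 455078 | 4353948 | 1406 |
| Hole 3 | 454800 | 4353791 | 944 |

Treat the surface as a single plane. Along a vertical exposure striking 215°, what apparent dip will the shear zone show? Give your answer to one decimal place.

Let the plane be z = a·E + b·N + c.
Hole 2−Hole 1: 247a + 94b = 367;  Hole 3−Hole 1: −31a − 63b = −95.
Solving gives a = 1.12208, b = 0.95580.
Unit vector along 215° is (sin 215°, cos 215°) = (-0.5736, -0.8192).
Slope in that direction = a·(-0.5736) + b·(-0.8192) = −1.42655.
Apparent dip = arctan|1.42655| = 55.0° (true dip is 55.8°, so apparent ≤ true as expected).

55.0°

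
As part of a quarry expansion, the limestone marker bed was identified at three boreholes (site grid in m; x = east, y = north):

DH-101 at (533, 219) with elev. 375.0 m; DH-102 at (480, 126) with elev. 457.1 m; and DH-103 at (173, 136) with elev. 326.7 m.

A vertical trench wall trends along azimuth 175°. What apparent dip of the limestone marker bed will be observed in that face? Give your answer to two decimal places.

Let the plane be z = a·x + b·y + c.
DH-102−DH-101: −53a − 93b = 82.1;  DH-103−DH-101: −360a − 83b = −48.3.
Solving gives a = 0.38878, b = −1.10436.
Unit vector along 175° is (sin 175°, cos 175°) = (0.0872, -0.9962).
Slope in that direction = a·(0.0872) + b·(-0.9962) = 1.13404.
Apparent dip = arctan|1.13404| = 48.59° (true dip is 49.5°, so apparent ≤ true as expected).

48.59°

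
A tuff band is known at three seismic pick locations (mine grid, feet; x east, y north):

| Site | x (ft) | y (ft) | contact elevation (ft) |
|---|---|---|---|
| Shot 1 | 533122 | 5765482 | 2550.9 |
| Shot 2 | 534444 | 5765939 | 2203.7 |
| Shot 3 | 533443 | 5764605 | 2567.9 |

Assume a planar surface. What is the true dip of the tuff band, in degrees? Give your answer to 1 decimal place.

Let the plane be z = a·x + b·y + c.
Shot 2−Shot 1: 1322a + 457b = −347.2;  Shot 3−Shot 1: 321a − 877b = 17.
Solving gives a = −0.22719, b = −0.10254.
Gradient magnitude |∇z| = √(a² + b²) = √(0.05161 + 0.01051) = 0.24925.
True dip = arctan(0.24925) = 14.0°, dipping toward ENE (azimuth ≈ 066°).

14.0°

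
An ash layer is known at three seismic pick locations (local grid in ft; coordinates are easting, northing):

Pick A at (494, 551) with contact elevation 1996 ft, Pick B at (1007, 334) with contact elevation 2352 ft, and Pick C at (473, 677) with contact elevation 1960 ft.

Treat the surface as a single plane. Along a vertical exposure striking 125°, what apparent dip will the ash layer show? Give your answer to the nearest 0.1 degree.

31.4°

Two edge vectors: Pick A→Pick B = (513, -217, 356), Pick A→Pick C = (-21, 126, -36).
Normal n = (Pick A→Pick B) × (Pick A→Pick C) = (-37044, 10992, 60081).
So ∂z/∂easting = −n_x/n_z = 0.61657 and ∂z/∂northing = −n_y/n_z = −0.18295.
Unit vector along 125° is (sin 125°, cos 125°) = (0.8192, -0.5736).
Slope in that direction = a·(0.8192) + b·(-0.5736) = 0.61000.
Apparent dip = arctan|0.61000| = 31.4° (true dip is 32.7°, so apparent ≤ true as expected).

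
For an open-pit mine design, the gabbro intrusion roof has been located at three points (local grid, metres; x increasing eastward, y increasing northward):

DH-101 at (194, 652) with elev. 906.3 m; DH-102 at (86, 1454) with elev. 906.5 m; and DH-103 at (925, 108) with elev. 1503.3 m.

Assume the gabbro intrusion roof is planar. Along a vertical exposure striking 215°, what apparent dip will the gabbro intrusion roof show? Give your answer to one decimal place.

Two edge vectors: DH-101→DH-102 = (-108, 802, 0.2), DH-101→DH-103 = (731, -544, 597).
Normal n = (DH-101→DH-102) × (DH-101→DH-103) = (478902.8, 64622.2, -527510).
So ∂z/∂x = −n_x/n_z = 0.90786 and ∂z/∂y = −n_y/n_z = 0.12250.
Unit vector along 215° is (sin 215°, cos 215°) = (-0.5736, -0.8192).
Slope in that direction = a·(-0.5736) + b·(-0.8192) = −0.62107.
Apparent dip = arctan|0.62107| = 31.8° (true dip is 42.5°, so apparent ≤ true as expected).

31.8°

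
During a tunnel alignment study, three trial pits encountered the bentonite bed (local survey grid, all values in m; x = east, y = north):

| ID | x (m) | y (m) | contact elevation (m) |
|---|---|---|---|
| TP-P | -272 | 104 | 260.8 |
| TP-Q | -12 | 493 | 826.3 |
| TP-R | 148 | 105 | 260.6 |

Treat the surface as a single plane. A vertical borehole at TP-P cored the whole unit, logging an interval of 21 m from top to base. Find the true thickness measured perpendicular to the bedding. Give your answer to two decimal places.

11.89 m

Two edge vectors: TP-P→TP-Q = (260, 389, 565.5), TP-P→TP-R = (420, 1, -0.2).
Normal n = (TP-P→TP-Q) × (TP-P→TP-R) = (-643.3, 237562, -163120).
So ∂z/∂x = −n_x/n_z = −0.00394 and ∂z/∂y = −n_y/n_z = 1.45636.
|∇z| = √(a²+b²) = 1.45637, so dip δ = arctan(1.45637) = 55.52°.
True thickness = vertical thickness × cos δ = 21 × cos 55.52° = 11.89 m.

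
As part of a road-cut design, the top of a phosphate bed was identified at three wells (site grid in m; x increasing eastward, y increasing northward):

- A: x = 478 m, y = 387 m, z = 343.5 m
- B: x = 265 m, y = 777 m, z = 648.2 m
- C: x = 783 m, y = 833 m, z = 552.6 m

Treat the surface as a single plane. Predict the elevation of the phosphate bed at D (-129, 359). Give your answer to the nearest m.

Let the plane be z = a·x + b·y + c.
B−A: −213a + 390b = 304.7;  C−A: 305a + 446b = 209.1.
Solving gives a = −0.25402, b = 0.64255.
Then c = 343.5 − a·478 − b·387 = 216.26.
At (-129, 359): z = 32.8 + 230.7 + 216.26 = 479.7 m.

480 m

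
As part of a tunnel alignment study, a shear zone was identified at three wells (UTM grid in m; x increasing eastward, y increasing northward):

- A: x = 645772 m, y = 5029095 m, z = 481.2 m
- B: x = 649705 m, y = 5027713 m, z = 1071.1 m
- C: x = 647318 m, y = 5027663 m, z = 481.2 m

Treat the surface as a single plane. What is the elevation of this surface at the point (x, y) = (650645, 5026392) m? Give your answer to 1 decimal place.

953.6 m

Let the plane be z = a·x + b·y + c.
B−A: 3933a − 1382b = 589.9;  C−A: 1546a − 1432b = 0.
Solving gives a = 0.241665189, b = 0.260903898.
Then c = 481.2 − a·645772 − b·5029095 = −1467689.90.
At (650645, 5026392): z = 157238.2 + 1311405.3 − 1467689.90 = 953.6 m.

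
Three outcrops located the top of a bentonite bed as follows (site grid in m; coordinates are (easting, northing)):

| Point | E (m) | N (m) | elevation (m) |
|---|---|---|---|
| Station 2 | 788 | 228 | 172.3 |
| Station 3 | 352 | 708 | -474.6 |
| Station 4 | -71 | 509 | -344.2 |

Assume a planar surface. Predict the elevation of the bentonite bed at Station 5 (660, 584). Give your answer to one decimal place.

Two edge vectors: Station 2→Station 3 = (-436, 480, -646.9), Station 2→Station 4 = (-859, 281, -516.5).
Normal n = (Station 2→Station 3) × (Station 2→Station 4) = (-66141.1, 330493.1, 289804).
So ∂z/∂E = −n_x/n_z = 0.22823 and ∂z/∂N = −n_y/n_z = −1.14040.
Intercept c from Station 2: 172.3 − 179.84 + 260.01 = 252.47.
At (660, 584): z = 150.6 − 666.0 + 252.47 = -262.9 m.

-262.9 m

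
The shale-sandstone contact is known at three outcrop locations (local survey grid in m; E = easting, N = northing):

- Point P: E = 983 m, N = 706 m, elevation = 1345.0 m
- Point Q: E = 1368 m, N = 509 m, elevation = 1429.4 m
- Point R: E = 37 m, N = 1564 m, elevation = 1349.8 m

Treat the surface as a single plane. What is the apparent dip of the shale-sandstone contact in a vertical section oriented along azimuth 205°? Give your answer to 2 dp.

36.11°

Two edge vectors: Point P→Point Q = (385, -197, 84.4), Point P→Point R = (-946, 858, 4.8).
Normal n = (Point P→Point Q) × (Point P→Point R) = (-73360.8, -81690.4, 143968).
So ∂z/∂E = −n_x/n_z = 0.50956 and ∂z/∂N = −n_y/n_z = 0.56742.
Unit vector along 205° is (sin 205°, cos 205°) = (-0.4226, -0.9063).
Slope in that direction = a·(-0.4226) + b·(-0.9063) = −0.72961.
Apparent dip = arctan|0.72961| = 36.11° (true dip is 37.3°, so apparent ≤ true as expected).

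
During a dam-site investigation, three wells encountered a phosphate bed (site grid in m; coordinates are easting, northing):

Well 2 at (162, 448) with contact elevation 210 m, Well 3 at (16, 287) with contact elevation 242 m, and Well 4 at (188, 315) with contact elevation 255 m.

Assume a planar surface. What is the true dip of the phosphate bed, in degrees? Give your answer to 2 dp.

Two edge vectors: Well 2→Well 3 = (-146, -161, 32), Well 2→Well 4 = (26, -133, 45).
Normal n = (Well 2→Well 3) × (Well 2→Well 4) = (-2989, 7402, 23604).
So ∂z/∂easting = −n_x/n_z = 0.12663 and ∂z/∂northing = −n_y/n_z = −0.31359.
Gradient magnitude |∇z| = √(a² + b²) = √(0.01604 + 0.09834) = 0.33819.
True dip = arctan(0.33819) = 18.69°, dipping toward NNW (azimuth ≈ 338°).

18.69°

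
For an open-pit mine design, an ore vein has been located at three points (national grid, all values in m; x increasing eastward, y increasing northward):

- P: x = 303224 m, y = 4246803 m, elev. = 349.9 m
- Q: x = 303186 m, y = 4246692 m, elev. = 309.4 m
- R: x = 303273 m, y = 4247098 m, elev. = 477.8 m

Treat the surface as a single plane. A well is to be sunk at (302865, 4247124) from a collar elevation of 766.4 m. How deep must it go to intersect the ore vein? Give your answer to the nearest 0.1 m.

Let the plane be z = a·x + b·y + c.
Q−P: −38a − 111b = −40.5;  R−P: 49a + 295b = 127.9.
Solving gives a = −0.389776469, b = 0.498301854.
Then c = 349.9 − a·303224 − b·4246803 = −1997650.33.
At (302865, 4247124): z_contact = −118049.65 + 2116349.76 − 1997650.33 = 649.78 m.
Depth below ground = 766.4 − 649.78 = 116.6 m.

116.6 m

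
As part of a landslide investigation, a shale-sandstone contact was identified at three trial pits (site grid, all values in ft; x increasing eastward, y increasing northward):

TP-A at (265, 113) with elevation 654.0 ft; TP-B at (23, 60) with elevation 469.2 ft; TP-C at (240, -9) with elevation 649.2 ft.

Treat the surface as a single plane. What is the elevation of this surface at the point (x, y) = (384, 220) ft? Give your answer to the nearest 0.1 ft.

734.9 ft

Let the plane be z = a·x + b·y + c.
TP-B−TP-A: −242a − 53b = −184.8;  TP-C−TP-A: −25a − 122b = −4.8.
Solving gives a = 0.79050, b = −0.12264.
Then c = 654 − a·265 − b·113 = 458.38.
At (384, 220): z = 303.6 − 27.0 + 458.38 = 734.9 ft.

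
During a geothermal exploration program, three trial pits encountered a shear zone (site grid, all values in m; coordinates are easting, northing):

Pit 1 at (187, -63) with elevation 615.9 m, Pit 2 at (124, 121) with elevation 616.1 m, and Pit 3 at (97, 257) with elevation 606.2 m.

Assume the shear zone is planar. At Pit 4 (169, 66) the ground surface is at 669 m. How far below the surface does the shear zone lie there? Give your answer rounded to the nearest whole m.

Let the plane be z = a·easting + b·northing + c.
Pit 2−Pit 1: −63a + 184b = 0.2;  Pit 3−Pit 1: −90a + 320b = −9.7.
Solving gives a = −0.51356, b = −0.17475.
Then c = 615.9 − a·187 − b·-63 = 700.93.
At (169, 66): z_contact = −86.8 − 11.5 + 700.93 = 602.6 m.
Depth below ground = 669 − 602.6 = 66 m.

66 m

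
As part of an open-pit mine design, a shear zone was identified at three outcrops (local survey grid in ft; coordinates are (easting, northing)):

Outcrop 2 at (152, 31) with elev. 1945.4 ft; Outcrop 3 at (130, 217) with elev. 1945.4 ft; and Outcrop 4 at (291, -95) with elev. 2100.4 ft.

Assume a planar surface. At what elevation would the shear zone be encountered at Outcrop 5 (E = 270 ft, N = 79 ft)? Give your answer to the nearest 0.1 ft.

Two edge vectors: Outcrop 2→Outcrop 3 = (-22, 186, 0), Outcrop 2→Outcrop 4 = (139, -126, 155).
Normal n = (Outcrop 2→Outcrop 3) × (Outcrop 2→Outcrop 4) = (28830, 3410, -23082).
So ∂z/∂E = −n_x/n_z = 1.24903 and ∂z/∂N = −n_y/n_z = 0.14773.
Intercept c from Outcrop 2: 1945.4 − 189.85 − 4.58 = 1750.97.
At (270, 79): z = 337.2 + 11.7 + 1750.97 = 2099.9 ft.

2099.9 ft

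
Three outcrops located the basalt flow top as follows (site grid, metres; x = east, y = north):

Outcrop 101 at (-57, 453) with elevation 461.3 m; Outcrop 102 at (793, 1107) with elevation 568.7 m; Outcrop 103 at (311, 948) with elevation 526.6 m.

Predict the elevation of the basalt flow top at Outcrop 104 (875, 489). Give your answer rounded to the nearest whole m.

Two edge vectors: Outcrop 101→Outcrop 102 = (850, 654, 107.4), Outcrop 101→Outcrop 103 = (368, 495, 65.3).
Normal n = (Outcrop 101→Outcrop 102) × (Outcrop 101→Outcrop 103) = (-10456.8, -15981.8, 180078).
So ∂z/∂x = −n_x/n_z = 0.05807 and ∂z/∂y = −n_y/n_z = 0.08875.
Intercept c from Outcrop 101: 461.3 + 3.31 − 40.20 = 424.41.
At (875, 489): z = 50.8 + 43.4 + 424.41 = 518.6 m.

519 m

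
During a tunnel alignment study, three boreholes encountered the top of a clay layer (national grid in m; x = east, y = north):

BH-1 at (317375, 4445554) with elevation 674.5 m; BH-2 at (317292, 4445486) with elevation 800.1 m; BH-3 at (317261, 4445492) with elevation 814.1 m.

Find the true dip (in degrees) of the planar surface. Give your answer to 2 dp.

Let the plane be z = a·x + b·y + c.
BH-2−BH-1: −83a − 68b = 125.6;  BH-3−BH-1: −114a − 62b = 139.6.
Solving gives a = −0.65449, b = −1.04820.
Gradient magnitude |∇z| = √(a² + b²) = √(0.42836 + 1.09872) = 1.23575.
True dip = arctan(1.23575) = 51.02°, dipping toward NNE (azimuth ≈ 032°).

51.02°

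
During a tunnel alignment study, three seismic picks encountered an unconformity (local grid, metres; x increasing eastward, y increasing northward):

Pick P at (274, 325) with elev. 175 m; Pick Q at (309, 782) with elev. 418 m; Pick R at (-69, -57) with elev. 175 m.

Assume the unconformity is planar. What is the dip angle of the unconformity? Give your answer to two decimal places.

41.03°

Two edge vectors: Pick P→Pick Q = (35, 457, 243), Pick P→Pick R = (-343, -382, 0).
Normal n = (Pick P→Pick Q) × (Pick P→Pick R) = (92826, -83349, 143381).
So ∂z/∂x = −n_x/n_z = −0.64741 and ∂z/∂y = −n_y/n_z = 0.58131.
Gradient magnitude |∇z| = √(a² + b²) = √(0.41914 + 0.33792) = 0.87009.
True dip = arctan(0.87009) = 41.03°, dipping toward SE (azimuth ≈ 132°).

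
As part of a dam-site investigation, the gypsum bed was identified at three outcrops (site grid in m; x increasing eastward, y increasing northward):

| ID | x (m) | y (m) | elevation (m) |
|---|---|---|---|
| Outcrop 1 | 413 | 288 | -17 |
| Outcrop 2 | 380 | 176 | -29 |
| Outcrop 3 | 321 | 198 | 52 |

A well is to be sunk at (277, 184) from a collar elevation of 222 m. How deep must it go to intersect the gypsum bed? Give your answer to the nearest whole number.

Let the plane be z = a·x + b·y + c.
Outcrop 2−Outcrop 1: −33a − 112b = −12;  Outcrop 3−Outcrop 1: −92a − 90b = 69.
Solving gives a = −1.20098, b = 0.46100.
Then c = -17 − a·413 − b·288 = 346.24.
At (277, 184): z_contact = −332.7 + 84.8 + 346.24 = 98.4 m.
Depth below ground = 222 − 98.4 = 124 m.

124 m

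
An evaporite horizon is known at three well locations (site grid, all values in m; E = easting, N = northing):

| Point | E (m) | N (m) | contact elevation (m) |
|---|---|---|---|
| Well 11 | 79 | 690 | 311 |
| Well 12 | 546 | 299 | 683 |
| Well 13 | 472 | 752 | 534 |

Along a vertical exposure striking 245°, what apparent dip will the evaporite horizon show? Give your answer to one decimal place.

24.2°

Two edge vectors: Well 11→Well 12 = (467, -391, 372), Well 11→Well 13 = (393, 62, 223).
Normal n = (Well 11→Well 12) × (Well 11→Well 13) = (-110257, 42055, 182617).
So ∂z/∂E = −n_x/n_z = 0.60376 and ∂z/∂N = −n_y/n_z = −0.23029.
Unit vector along 245° is (sin 245°, cos 245°) = (-0.9063, -0.4226).
Slope in that direction = a·(-0.9063) + b·(-0.4226) = −0.44987.
Apparent dip = arctan|0.44987| = 24.2° (true dip is 32.9°, so apparent ≤ true as expected).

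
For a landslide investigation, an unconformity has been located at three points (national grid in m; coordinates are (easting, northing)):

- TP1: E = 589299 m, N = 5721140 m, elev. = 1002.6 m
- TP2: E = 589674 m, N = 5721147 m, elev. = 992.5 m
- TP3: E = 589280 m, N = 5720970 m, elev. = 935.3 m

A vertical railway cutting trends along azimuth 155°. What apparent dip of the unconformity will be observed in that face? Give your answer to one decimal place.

Two edge vectors: TP1→TP2 = (375, 7, -10.1), TP1→TP3 = (-19, -170, -67.3).
Normal n = (TP1→TP2) × (TP1→TP3) = (-2188.1, 25429.4, -63617).
So ∂z/∂E = −n_x/n_z = −0.03439 and ∂z/∂N = −n_y/n_z = 0.39973.
Unit vector along 155° is (sin 155°, cos 155°) = (0.4226, -0.9063).
Slope in that direction = a·(0.4226) + b·(-0.9063) = −0.37681.
Apparent dip = arctan|0.37681| = 20.6° (true dip is 21.9°, so apparent ≤ true as expected).

20.6°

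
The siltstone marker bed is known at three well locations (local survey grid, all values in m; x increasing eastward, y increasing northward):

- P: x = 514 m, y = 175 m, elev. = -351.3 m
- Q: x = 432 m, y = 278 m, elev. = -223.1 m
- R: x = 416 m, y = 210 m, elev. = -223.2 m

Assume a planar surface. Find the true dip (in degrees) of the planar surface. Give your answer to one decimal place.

51.1°

Let the plane be z = a·x + b·y + c.
Q−P: −82a + 103b = 128.2;  R−P: −98a + 35b = 128.1.
Solving gives a = −1.20533, b = 0.28508.
Gradient magnitude |∇z| = √(a² + b²) = √(1.45282 + 0.08127) = 1.23858.
True dip = arctan(1.23858) = 51.1°, dipping toward ESE (azimuth ≈ 103°).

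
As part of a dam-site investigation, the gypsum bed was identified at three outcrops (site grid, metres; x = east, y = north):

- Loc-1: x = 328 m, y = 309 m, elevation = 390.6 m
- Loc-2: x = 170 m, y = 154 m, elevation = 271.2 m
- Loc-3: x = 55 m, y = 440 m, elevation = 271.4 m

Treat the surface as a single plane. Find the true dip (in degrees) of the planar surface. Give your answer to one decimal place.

30.3°

Let the plane be z = a·x + b·y + c.
Loc-2−Loc-1: −158a − 155b = −119.4;  Loc-3−Loc-1: −273a + 131b = −119.2.
Solving gives a = 0.54143, b = 0.21841.
Gradient magnitude |∇z| = √(a² + b²) = √(0.29315 + 0.04770) = 0.58383.
True dip = arctan(0.58383) = 30.3°, dipping toward WSW (azimuth ≈ 248°).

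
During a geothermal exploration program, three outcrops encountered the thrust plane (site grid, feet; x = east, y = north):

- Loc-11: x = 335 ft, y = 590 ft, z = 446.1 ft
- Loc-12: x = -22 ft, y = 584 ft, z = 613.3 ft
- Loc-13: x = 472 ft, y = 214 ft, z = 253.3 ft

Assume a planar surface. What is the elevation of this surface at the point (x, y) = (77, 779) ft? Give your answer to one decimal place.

Let the plane be z = a·x + b·y + c.
Loc-12−Loc-11: −357a − 6b = 167.2;  Loc-13−Loc-11: 137a − 376b = −192.8.
Solving gives a = −0.47406, b = 0.34004.
Then c = 446.1 − a·335 − b·590 = 404.29.
At (77, 779): z = −36.5 + 264.9 + 404.29 = 632.7 ft.

632.7 ft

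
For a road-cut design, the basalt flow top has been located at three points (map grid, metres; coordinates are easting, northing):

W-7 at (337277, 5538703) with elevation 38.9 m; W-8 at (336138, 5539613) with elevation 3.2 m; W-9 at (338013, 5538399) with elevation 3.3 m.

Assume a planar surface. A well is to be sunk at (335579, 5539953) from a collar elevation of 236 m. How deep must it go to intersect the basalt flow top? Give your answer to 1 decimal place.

Let the plane be z = a·easting + b·northing + c.
W-8−W-7: −1139a + 910b = −35.7;  W-9−W-7: 736a − 304b = −35.6.
Solving gives a = −0.133688610, b = −0.206561897.
Then c = 38.9 − a·337277 − b·5538703 = 1189213.99.
At (335579, 5539953): z_contact = −44863.09 − 1144343.20 + 1189213.99 = 7.70 m.
Depth below ground = 236 − 7.70 = 228.3 m.

228.3 m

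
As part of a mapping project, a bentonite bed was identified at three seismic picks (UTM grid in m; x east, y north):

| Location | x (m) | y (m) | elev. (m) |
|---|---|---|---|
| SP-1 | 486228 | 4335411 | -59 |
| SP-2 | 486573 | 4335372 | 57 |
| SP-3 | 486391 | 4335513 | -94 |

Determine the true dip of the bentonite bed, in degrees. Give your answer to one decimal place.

38.2°

Let the plane be z = a·x + b·y + c.
SP-2−SP-1: 345a − 39b = 116;  SP-3−SP-1: 163a + 102b = −35.
Solving gives a = 0.25193, b = −0.74573.
Gradient magnitude |∇z| = √(a² + b²) = √(0.06347 + 0.55612) = 0.78714.
True dip = arctan(0.78714) = 38.2°, dipping toward NNW (azimuth ≈ 341°).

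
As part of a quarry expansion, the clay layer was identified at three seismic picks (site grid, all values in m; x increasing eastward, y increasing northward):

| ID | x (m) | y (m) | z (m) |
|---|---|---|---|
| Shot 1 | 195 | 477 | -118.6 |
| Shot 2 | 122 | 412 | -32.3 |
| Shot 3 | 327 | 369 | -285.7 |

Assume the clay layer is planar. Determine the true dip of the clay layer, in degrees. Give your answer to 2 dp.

50.82°

Two edge vectors: Shot 1→Shot 2 = (-73, -65, 86.3), Shot 1→Shot 3 = (132, -108, -167.1).
Normal n = (Shot 1→Shot 2) × (Shot 1→Shot 3) = (20181.9, -806.7, 16464).
So ∂z/∂x = −n_x/n_z = −1.22582 and ∂z/∂y = −n_y/n_z = 0.04900.
Gradient magnitude |∇z| = √(a² + b²) = √(1.50263 + 0.00240) = 1.22680.
True dip = arctan(1.22680) = 50.82°, dipping toward E (azimuth ≈ 092°).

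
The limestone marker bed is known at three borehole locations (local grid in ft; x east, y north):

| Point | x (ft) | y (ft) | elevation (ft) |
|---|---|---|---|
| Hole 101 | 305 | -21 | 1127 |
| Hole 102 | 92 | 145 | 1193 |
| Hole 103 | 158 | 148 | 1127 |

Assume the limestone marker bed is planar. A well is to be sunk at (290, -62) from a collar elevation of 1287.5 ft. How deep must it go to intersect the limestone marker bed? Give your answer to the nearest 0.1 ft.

111.8 ft

Two edge vectors: Hole 101→Hole 102 = (-213, 166, 66), Hole 101→Hole 103 = (-147, 169, 0).
Normal n = (Hole 101→Hole 102) × (Hole 101→Hole 103) = (-11154, -9702, -11595).
So ∂z/∂x = −n_x/n_z = −0.96197 and ∂z/∂y = −n_y/n_z = −0.83674.
Intercept c from Hole 101: 1127 + 293.40 − 17.57 = 1402.83.
At (290, -62): z_contact = −278.97 + 51.88 + 1402.83 = 1175.74 ft.
Depth below ground = 1287.5 − 1175.74 = 111.8 ft.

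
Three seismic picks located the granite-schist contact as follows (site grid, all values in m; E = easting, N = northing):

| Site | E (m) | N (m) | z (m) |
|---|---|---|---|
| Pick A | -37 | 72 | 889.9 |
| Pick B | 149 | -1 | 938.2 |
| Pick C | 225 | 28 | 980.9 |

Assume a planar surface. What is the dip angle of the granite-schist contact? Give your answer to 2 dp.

Two edge vectors: Pick A→Pick B = (186, -73, 48.3), Pick A→Pick C = (262, -44, 91).
Normal n = (Pick A→Pick B) × (Pick A→Pick C) = (-4517.8, -4271.4, 10942).
So ∂z/∂E = −n_x/n_z = 0.41289 and ∂z/∂N = −n_y/n_z = 0.39037.
Gradient magnitude |∇z| = √(a² + b²) = √(0.17047 + 0.15239) = 0.56821.
True dip = arctan(0.56821) = 29.61°, dipping toward SW (azimuth ≈ 227°).

29.61°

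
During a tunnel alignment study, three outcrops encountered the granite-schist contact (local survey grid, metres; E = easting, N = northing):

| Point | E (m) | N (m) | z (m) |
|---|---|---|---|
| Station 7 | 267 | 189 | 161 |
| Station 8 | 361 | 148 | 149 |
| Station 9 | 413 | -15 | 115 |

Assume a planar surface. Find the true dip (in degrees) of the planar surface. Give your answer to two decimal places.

11.29°

Let the plane be z = a·E + b·N + c.
Station 8−Station 7: 94a − 41b = −12;  Station 9−Station 7: 146a − 204b = −46.
Solving gives a = −0.04261, b = 0.19500.
Gradient magnitude |∇z| = √(a² + b²) = √(0.00182 + 0.03802) = 0.19960.
True dip = arctan(0.19960) = 11.29°, dipping toward SSE (azimuth ≈ 168°).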